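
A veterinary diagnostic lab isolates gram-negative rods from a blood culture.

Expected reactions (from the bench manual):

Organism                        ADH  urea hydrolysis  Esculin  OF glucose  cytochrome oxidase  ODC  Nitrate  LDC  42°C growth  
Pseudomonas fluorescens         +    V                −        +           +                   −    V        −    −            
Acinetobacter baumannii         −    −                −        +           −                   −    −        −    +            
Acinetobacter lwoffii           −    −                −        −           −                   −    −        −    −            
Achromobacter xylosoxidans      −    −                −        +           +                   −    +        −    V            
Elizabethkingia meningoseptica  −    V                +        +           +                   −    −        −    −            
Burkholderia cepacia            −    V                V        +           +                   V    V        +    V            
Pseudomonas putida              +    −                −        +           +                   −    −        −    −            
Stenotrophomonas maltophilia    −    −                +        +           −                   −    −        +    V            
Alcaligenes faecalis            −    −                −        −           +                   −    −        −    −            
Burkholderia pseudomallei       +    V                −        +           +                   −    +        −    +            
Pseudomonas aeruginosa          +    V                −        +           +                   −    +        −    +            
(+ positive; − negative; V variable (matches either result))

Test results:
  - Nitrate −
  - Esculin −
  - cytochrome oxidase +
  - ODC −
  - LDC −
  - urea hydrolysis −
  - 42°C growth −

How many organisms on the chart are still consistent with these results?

3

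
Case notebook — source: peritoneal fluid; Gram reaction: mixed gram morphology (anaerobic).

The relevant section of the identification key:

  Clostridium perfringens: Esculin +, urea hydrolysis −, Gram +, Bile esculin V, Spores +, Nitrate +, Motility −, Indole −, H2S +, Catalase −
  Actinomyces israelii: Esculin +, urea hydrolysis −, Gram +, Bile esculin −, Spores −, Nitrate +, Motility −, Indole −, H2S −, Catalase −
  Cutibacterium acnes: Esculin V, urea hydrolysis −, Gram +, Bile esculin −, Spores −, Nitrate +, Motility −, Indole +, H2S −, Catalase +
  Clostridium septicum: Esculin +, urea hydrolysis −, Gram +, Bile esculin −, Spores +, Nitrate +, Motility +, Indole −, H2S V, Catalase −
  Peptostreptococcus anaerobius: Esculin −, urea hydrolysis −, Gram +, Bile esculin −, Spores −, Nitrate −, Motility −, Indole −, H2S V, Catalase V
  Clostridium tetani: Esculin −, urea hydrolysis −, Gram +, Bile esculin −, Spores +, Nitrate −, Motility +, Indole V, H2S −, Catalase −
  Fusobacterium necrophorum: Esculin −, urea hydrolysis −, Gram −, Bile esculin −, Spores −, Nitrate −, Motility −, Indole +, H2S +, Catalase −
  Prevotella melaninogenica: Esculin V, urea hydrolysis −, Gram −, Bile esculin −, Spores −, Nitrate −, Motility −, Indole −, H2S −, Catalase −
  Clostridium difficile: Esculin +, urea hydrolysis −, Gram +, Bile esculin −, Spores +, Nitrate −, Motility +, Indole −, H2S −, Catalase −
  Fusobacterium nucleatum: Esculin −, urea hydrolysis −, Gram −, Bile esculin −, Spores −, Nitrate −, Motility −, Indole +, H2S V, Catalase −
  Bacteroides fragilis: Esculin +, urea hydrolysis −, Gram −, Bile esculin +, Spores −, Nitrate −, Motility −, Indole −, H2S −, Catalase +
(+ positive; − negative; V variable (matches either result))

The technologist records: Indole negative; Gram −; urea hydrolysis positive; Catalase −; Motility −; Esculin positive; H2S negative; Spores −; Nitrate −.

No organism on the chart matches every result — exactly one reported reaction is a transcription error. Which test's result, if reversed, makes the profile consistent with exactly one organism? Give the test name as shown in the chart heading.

urea hydrolysis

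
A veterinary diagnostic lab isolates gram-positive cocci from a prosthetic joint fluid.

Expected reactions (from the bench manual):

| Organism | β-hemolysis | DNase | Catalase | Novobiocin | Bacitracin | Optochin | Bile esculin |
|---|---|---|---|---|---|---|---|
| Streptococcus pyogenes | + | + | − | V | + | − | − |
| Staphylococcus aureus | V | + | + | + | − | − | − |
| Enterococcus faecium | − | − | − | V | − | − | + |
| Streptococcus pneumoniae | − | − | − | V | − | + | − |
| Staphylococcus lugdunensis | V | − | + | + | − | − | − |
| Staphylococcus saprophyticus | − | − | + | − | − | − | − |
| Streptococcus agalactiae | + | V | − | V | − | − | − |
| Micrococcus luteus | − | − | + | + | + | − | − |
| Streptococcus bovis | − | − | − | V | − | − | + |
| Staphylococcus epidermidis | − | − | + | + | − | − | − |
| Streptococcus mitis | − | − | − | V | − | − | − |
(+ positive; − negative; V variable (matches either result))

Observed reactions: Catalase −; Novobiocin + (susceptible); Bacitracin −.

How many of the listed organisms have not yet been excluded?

5

Bacitracin −: excludes Streptococcus pyogenes, Micrococcus luteus — 9 left.
Catalase −: excludes Staphylococcus aureus, Staphylococcus lugdunensis, Staphylococcus saprophyticus, Staphylococcus epidermidis — 5 left.
Novobiocin +: all 5 remaining candidates are consistent.
Still consistent: Enterococcus faecium, Streptococcus agalactiae, Streptococcus bovis, Streptococcus mitis, Streptococcus pneumoniae.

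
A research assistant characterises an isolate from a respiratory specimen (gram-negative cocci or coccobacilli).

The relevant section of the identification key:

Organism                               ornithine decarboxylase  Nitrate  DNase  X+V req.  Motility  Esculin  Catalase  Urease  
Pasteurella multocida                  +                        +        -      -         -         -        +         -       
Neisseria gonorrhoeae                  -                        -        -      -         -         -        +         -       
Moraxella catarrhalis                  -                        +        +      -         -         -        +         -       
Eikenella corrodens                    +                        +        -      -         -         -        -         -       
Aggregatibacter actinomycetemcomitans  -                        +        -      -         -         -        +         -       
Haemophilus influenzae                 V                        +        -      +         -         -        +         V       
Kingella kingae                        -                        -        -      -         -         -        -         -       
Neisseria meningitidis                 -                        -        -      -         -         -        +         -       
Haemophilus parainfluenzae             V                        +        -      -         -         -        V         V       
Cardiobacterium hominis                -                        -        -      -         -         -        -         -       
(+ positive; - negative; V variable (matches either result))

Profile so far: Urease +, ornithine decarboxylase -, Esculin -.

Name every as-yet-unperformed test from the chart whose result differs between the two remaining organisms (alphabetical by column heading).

Urease +: excludes 8 organisms — 2 left.
ornithine decarboxylase -: all 2 remaining candidates are consistent.
Esculin -: all 2 remaining candidates are consistent.
Two candidates remain: Haemophilus influenzae and Haemophilus parainfluenzae.
  Nitrate: + vs + — same for both, does not separate.
  DNase: - vs - — same for both, does not separate.
  X+V req.: Haemophilus influenzae +, Haemophilus parainfluenzae - — discriminates.
  Motility: - vs - — same for both, does not separate.
  Catalase: + vs V — variable for at least one, does not separate.

X+V req.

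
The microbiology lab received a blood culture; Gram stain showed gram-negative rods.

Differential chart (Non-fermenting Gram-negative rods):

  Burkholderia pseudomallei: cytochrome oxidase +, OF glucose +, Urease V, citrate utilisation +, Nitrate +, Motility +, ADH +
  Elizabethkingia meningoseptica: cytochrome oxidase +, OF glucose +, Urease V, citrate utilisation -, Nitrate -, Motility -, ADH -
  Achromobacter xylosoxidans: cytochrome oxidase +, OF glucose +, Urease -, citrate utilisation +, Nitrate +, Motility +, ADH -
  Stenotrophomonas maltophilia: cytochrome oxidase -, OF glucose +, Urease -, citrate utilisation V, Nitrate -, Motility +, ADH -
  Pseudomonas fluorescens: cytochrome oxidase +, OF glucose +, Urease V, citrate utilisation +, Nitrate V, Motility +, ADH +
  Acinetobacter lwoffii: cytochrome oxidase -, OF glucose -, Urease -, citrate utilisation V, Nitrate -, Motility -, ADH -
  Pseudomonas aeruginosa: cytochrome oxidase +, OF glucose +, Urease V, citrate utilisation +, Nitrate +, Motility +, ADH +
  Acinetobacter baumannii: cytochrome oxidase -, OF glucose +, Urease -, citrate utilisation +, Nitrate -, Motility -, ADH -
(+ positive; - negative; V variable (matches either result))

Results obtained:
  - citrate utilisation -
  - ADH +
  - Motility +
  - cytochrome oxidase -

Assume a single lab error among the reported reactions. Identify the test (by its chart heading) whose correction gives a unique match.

ADH

As reported, no row in the chart matches all 4 reactions.
Reversing Motility → still no organism matches.
Reversing ADH (to -) → unique match: Stenotrophomonas maltophilia.
Reversing citrate utilisation → still no organism matches.
Reversing cytochrome oxidase → still no organism matches.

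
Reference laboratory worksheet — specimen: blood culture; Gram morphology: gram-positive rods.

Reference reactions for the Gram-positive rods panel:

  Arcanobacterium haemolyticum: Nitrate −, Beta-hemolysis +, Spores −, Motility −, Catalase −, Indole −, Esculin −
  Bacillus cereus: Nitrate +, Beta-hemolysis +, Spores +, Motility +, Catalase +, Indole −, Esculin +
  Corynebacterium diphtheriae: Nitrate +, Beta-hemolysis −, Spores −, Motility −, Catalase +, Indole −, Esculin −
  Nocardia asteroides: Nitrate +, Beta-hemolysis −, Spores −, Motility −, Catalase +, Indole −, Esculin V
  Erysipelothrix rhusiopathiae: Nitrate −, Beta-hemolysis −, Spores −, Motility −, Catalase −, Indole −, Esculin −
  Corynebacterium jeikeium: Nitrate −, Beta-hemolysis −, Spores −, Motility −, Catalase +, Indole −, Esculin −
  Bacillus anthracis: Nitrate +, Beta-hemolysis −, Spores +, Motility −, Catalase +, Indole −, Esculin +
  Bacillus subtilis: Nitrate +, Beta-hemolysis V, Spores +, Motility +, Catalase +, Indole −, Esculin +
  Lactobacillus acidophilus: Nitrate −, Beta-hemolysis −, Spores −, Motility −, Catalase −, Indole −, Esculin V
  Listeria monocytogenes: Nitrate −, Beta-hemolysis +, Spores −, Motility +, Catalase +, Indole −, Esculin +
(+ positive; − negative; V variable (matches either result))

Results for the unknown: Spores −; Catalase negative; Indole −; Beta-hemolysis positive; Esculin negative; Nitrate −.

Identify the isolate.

Arcanobacterium haemolyticum

Indole −: all 10 remaining candidates are consistent.
Catalase −: excludes 7 organisms — 3 left.
Esculin −: all 3 remaining candidates are consistent.
Beta-hemolysis +: excludes Erysipelothrix rhusiopathiae, Lactobacillus acidophilus — 1 left.
Nitrate −: the one remaining candidate is consistent.
Spores −: the one remaining candidate is consistent.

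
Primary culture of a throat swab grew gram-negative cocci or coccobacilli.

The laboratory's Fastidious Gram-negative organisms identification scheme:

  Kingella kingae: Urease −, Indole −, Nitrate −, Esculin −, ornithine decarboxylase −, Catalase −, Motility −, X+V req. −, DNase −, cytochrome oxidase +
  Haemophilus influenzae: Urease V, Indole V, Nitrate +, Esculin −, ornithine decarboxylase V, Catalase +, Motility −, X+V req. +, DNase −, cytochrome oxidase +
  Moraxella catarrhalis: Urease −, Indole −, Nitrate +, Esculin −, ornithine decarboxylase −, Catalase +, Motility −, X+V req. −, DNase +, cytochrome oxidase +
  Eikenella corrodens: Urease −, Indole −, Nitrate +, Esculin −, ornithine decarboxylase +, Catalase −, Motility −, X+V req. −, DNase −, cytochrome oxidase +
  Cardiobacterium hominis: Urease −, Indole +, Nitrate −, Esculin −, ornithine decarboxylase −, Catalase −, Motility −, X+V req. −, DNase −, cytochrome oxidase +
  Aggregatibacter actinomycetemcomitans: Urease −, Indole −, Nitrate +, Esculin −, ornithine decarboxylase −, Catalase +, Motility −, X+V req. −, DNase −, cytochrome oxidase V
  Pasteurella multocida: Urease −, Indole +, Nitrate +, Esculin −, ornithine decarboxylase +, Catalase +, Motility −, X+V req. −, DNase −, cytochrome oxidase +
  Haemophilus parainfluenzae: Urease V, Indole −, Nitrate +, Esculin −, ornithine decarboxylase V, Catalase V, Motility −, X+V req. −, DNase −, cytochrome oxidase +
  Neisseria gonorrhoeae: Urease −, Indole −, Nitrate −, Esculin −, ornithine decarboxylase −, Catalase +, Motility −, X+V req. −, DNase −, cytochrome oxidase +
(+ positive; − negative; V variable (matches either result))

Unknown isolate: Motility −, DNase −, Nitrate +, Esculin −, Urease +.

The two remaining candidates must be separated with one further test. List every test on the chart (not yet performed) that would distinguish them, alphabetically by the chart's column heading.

Motility −: all 9 remaining candidates are consistent.
DNase −: excludes Moraxella catarrhalis — 8 left.
Nitrate +: excludes Kingella kingae, Cardiobacterium hominis, Neisseria gonorrhoeae — 5 left.
Esculin −: all 5 remaining candidates are consistent.
Urease +: excludes Eikenella corrodens, Aggregatibacter actinomycetemcomitans, Pasteurella multocida — 2 left.
Two candidates remain: Haemophilus influenzae and Haemophilus parainfluenzae.
  Indole: V vs − — variable for at least one, does not separate.
  ornithine decarboxylase: V vs V — variable for at least one, does not separate.
  Catalase: + vs V — variable for at least one, does not separate.
  X+V req.: Haemophilus influenzae +, Haemophilus parainfluenzae − — discriminates.
  cytochrome oxidase: + vs + — same for both, does not separate.

X+V req.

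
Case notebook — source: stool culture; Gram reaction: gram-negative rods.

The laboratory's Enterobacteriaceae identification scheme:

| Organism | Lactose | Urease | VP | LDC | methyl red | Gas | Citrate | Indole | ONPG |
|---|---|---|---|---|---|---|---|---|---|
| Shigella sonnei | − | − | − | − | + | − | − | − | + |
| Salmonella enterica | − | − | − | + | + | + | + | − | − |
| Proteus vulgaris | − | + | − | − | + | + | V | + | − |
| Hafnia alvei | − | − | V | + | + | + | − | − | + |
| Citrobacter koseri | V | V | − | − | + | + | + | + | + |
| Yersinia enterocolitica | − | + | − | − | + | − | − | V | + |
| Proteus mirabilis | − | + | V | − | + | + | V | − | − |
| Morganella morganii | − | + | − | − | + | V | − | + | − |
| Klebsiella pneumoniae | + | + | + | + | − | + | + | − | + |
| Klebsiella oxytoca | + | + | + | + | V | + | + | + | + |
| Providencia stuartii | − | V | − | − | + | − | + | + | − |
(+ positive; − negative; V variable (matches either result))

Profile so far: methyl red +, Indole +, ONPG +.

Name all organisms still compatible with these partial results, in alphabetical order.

Citrobacter koseri, Klebsiella oxytoca, Yersinia enterocolitica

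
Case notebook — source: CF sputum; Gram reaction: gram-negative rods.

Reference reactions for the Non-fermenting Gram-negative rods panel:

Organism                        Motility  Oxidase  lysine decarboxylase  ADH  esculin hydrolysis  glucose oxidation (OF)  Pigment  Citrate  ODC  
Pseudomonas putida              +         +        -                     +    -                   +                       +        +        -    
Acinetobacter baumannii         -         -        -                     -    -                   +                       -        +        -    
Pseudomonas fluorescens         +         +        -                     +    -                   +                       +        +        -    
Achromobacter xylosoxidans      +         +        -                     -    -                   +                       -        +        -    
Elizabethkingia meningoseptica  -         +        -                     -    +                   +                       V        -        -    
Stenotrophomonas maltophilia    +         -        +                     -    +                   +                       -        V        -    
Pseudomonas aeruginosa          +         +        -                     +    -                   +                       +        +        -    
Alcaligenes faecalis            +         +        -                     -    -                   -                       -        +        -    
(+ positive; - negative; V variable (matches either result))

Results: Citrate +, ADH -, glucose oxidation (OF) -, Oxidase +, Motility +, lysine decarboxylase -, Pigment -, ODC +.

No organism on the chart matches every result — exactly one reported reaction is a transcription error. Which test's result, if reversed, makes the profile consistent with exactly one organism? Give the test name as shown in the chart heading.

ODC

As reported, no row in the chart matches all 8 reactions.
Reversing ADH → still no organism matches.
Reversing Citrate → still no organism matches.
Reversing lysine decarboxylase → still no organism matches.
Reversing Pigment → still no organism matches.
Reversing ODC (to -) → unique match: Alcaligenes faecalis.
Reversing Oxidase → still no organism matches.
Reversing Motility → still no organism matches.
Reversing glucose oxidation (OF) → still no organism matches.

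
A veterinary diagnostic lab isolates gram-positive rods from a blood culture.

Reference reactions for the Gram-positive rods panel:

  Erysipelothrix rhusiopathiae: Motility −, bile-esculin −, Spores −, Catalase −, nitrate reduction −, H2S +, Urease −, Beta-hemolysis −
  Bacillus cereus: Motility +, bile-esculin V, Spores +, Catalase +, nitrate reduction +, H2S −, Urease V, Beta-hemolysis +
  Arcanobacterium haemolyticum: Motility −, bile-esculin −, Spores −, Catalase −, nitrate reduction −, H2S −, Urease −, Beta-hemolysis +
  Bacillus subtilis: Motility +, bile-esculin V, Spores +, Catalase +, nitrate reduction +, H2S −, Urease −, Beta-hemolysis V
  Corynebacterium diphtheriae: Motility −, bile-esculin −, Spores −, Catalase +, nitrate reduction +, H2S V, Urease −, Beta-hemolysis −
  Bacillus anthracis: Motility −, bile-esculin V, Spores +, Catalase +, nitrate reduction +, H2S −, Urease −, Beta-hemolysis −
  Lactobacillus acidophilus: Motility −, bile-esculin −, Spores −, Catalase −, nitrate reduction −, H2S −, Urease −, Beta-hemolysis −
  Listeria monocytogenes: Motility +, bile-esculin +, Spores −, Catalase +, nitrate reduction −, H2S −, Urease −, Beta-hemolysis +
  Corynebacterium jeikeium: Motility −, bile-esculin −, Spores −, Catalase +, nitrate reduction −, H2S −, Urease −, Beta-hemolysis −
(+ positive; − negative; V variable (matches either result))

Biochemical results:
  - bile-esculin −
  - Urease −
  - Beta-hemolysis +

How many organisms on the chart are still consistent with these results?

3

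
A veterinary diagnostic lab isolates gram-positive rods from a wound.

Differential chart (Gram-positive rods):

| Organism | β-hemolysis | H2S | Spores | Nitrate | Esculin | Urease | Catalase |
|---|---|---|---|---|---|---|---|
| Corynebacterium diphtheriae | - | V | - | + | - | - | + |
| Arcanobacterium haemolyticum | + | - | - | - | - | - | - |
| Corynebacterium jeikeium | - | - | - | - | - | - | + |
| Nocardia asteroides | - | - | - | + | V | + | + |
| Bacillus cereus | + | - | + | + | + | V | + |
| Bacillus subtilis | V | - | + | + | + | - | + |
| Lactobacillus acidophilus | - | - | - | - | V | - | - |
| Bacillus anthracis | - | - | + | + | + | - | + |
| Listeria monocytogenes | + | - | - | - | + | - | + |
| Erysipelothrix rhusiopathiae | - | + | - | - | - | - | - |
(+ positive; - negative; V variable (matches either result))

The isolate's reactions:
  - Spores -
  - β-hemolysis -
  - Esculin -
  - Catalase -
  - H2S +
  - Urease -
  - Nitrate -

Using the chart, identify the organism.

Erysipelothrix rhusiopathiae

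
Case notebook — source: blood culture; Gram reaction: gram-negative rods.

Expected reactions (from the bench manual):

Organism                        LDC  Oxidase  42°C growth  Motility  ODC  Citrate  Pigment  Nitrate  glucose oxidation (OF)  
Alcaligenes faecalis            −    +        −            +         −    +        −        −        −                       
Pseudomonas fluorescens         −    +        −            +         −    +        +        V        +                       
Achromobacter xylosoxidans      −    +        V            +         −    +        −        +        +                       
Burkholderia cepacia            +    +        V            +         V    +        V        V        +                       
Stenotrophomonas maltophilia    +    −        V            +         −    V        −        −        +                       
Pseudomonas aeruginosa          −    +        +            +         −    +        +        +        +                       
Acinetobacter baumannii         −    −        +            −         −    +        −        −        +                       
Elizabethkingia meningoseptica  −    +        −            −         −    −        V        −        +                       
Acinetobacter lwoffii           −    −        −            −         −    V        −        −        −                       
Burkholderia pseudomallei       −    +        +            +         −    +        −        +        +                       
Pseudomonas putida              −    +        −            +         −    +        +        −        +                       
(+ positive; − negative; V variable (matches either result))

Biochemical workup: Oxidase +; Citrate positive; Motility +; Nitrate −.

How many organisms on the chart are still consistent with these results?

4

Citrate +: excludes Elizabethkingia meningoseptica — 10 left.
Motility +: excludes Acinetobacter baumannii, Acinetobacter lwoffii — 8 left.
Nitrate −: excludes Achromobacter xylosoxidans, Pseudomonas aeruginosa, Burkholderia pseudomallei — 5 left.
Oxidase +: excludes Stenotrophomonas maltophilia — 4 left.
Still consistent: Alcaligenes faecalis, Burkholderia cepacia, Pseudomonas fluorescens, Pseudomonas putida.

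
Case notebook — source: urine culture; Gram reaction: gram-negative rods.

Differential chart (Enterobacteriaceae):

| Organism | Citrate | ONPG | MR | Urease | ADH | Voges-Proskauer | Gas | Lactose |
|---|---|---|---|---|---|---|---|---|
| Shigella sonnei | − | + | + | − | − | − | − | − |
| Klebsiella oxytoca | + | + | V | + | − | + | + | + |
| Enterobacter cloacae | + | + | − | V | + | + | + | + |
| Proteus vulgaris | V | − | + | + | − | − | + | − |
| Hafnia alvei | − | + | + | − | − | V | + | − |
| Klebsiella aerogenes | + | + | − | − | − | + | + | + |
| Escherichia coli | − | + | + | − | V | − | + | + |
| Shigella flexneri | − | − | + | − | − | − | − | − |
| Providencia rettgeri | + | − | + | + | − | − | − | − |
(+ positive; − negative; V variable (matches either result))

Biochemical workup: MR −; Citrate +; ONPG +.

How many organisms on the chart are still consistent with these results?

Citrate +: excludes Shigella sonnei, Hafnia alvei, Escherichia coli, Shigella flexneri — 5 left.
MR −: excludes Proteus vulgaris, Providencia rettgeri — 3 left.
ONPG +: all 3 remaining candidates are consistent.
Still consistent: Enterobacter cloacae, Klebsiella aerogenes, Klebsiella oxytoca.

3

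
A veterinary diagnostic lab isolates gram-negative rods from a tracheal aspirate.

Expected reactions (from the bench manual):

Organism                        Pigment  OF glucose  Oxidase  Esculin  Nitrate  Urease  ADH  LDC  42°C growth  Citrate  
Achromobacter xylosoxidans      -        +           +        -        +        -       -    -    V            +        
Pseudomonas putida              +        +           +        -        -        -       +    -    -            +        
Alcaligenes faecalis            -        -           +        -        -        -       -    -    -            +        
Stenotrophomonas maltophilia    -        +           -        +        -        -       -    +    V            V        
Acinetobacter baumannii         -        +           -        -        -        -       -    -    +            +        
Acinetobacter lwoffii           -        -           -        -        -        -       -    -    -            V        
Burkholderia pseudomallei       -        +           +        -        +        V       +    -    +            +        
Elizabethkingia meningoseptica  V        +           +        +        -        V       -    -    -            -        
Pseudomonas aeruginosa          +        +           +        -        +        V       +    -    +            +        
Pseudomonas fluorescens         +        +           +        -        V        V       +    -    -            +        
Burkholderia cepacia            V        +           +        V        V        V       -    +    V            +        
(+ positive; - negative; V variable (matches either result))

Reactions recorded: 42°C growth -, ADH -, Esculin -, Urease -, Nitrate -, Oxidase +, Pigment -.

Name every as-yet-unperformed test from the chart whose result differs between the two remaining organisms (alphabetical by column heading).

LDC, OF glucose

Oxidase +: excludes Stenotrophomonas maltophilia, Acinetobacter baumannii, Acinetobacter lwoffii — 8 left.
Pigment -: excludes Pseudomonas putida, Pseudomonas aeruginosa, Pseudomonas fluorescens — 5 left.
42°C growth -: excludes Burkholderia pseudomallei — 4 left.
ADH -: all 4 remaining candidates are consistent.
Esculin -: excludes Elizabethkingia meningoseptica — 3 left.
Urease -: all 3 remaining candidates are consistent.
Nitrate -: excludes Achromobacter xylosoxidans — 2 left.
Two candidates remain: Alcaligenes faecalis and Burkholderia cepacia.
  OF glucose: Alcaligenes faecalis -, Burkholderia cepacia + — discriminates.
  LDC: Alcaligenes faecalis -, Burkholderia cepacia + — discriminates.
  Citrate: + vs + — same for both, does not separate.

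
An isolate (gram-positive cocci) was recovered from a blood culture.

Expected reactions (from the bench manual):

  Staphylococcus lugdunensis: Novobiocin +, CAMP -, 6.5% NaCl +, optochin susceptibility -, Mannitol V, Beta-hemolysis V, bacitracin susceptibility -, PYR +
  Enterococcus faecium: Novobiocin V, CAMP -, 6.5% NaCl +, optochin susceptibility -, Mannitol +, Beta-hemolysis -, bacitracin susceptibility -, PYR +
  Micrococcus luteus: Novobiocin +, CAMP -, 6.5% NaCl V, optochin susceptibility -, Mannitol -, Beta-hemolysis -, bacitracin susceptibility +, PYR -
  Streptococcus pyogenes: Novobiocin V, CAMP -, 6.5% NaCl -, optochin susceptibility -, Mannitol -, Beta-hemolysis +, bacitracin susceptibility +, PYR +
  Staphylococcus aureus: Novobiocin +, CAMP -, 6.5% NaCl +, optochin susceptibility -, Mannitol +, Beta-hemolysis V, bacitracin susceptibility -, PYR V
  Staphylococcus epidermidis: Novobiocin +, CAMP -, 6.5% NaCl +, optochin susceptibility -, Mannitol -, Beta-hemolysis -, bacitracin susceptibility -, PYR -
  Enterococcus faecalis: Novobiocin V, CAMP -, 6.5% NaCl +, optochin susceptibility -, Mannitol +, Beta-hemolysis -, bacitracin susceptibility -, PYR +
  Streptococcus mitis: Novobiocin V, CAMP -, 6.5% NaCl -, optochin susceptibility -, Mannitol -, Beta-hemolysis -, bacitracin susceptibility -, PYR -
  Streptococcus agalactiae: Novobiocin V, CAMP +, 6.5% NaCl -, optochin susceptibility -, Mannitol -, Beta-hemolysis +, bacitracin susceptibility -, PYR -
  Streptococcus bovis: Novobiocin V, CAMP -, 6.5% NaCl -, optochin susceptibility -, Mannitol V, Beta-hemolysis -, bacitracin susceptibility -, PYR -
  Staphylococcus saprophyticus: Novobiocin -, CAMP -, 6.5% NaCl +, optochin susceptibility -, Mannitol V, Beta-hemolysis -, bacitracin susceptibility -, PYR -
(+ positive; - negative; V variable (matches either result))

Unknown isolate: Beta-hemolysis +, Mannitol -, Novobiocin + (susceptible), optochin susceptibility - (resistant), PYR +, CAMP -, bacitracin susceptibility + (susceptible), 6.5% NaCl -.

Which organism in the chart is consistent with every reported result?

6.5% NaCl -: excludes 6 organisms — 5 left.
Mannitol -: all 5 remaining candidates are consistent.
Novobiocin +: all 5 remaining candidates are consistent.
Beta-hemolysis +: excludes Micrococcus luteus, Streptococcus mitis, Streptococcus bovis — 2 left.
PYR +: excludes Streptococcus agalactiae — 1 left.
CAMP -: the one remaining candidate is consistent.
optochin susceptibility -: the one remaining candidate is consistent.
bacitracin susceptibility +: the one remaining candidate is consistent.

Streptococcus pyogenes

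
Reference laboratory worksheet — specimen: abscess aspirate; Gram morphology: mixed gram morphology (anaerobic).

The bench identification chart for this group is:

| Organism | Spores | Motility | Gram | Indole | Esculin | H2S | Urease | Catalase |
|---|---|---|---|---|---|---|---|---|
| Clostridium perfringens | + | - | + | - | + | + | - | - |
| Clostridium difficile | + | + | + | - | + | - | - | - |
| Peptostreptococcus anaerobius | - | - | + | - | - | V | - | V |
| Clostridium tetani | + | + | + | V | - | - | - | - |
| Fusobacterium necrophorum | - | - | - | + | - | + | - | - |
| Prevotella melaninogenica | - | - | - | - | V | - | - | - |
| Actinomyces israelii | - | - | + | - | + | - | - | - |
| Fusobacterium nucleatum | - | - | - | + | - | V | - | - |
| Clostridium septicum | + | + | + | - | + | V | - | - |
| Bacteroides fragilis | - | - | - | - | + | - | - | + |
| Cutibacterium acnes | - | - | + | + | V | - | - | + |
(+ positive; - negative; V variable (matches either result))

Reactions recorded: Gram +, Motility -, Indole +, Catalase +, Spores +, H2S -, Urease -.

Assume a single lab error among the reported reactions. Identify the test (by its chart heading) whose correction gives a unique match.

As reported, no row in the chart matches all 7 reactions.
Reversing Spores (to -) → unique match: Cutibacterium acnes.
Reversing H2S → still no organism matches.
Reversing Motility → still no organism matches.
Reversing Gram → still no organism matches.
Reversing Urease → still no organism matches.
Reversing Catalase → still no organism matches.
Reversing Indole → still no organism matches.

Spores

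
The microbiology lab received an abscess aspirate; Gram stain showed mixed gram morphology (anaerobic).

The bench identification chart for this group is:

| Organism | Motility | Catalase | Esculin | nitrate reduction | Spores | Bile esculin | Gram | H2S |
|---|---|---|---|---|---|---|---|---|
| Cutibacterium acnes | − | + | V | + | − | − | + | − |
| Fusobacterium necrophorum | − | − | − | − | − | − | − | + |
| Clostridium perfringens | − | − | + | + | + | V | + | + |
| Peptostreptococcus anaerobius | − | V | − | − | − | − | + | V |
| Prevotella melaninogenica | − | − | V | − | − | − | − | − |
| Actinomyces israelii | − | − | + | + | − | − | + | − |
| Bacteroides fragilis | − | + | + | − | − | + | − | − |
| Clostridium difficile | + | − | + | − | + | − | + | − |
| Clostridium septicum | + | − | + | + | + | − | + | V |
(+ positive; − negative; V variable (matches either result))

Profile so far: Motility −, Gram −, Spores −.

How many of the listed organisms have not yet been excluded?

Spores −: excludes Clostridium perfringens, Clostridium difficile, Clostridium septicum — 6 left.
Motility −: all 6 remaining candidates are consistent.
Gram −: excludes Cutibacterium acnes, Peptostreptococcus anaerobius, Actinomyces israelii — 3 left.
Still consistent: Bacteroides fragilis, Fusobacterium necrophorum, Prevotella melaninogenica.

3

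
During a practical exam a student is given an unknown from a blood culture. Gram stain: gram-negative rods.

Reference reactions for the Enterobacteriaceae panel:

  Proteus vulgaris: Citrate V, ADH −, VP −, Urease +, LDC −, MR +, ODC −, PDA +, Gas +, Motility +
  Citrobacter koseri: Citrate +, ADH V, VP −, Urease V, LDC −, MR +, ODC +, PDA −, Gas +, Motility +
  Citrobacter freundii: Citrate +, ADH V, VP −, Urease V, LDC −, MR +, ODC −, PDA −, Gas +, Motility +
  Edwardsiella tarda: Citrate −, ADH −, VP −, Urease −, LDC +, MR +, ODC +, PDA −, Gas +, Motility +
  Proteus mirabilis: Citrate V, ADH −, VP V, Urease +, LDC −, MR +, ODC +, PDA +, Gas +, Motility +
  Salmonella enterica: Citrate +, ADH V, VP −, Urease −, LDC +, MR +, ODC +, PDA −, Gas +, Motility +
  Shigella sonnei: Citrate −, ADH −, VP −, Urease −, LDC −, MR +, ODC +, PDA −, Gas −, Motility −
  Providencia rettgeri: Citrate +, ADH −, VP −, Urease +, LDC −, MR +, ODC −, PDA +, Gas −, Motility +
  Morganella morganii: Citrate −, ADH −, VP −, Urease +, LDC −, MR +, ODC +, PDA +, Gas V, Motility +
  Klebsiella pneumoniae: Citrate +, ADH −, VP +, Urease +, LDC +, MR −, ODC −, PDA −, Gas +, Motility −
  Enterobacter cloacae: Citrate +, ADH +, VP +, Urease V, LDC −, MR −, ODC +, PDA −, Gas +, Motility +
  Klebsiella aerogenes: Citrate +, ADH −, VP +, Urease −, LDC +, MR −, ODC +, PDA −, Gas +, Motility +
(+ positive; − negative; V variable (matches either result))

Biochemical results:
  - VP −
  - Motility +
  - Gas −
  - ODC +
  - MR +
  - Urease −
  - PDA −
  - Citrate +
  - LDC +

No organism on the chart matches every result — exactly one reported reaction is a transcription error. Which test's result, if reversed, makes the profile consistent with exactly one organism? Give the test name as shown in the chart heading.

Gas

As reported, no row in the chart matches all 9 reactions.
Reversing VP → still no organism matches.
Reversing PDA → still no organism matches.
Reversing MR → still no organism matches.
Reversing ODC → still no organism matches.
Reversing LDC → still no organism matches.
Reversing Motility → still no organism matches.
Reversing Citrate → still no organism matches.
Reversing Urease → still no organism matches.
Reversing Gas (to +) → unique match: Salmonella enterica.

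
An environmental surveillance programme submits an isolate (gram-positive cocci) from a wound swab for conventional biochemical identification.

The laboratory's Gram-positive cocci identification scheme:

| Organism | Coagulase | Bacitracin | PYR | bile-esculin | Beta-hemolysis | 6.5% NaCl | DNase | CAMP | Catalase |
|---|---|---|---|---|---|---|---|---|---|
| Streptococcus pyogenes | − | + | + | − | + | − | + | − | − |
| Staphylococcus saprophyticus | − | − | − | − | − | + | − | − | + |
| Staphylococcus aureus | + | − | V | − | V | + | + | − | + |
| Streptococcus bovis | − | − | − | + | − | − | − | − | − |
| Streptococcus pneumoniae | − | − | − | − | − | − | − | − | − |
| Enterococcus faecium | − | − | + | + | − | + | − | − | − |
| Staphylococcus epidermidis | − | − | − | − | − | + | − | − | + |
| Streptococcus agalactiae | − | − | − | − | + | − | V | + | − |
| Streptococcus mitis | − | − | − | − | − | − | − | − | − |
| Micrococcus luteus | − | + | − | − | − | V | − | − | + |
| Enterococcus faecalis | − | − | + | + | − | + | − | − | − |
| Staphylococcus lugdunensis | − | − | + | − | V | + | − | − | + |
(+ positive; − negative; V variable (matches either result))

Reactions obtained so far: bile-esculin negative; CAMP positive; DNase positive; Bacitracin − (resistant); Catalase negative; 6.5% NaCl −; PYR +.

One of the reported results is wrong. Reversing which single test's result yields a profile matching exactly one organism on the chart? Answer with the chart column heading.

PYR

As reported, no row in the chart matches all 7 reactions.
Reversing Bacitracin → still no organism matches.
Reversing 6.5% NaCl → still no organism matches.
Reversing CAMP → still no organism matches.
Reversing Catalase → still no organism matches.
Reversing PYR (to −) → unique match: Streptococcus agalactiae.
Reversing bile-esculin → still no organism matches.
Reversing DNase → still no organism matches.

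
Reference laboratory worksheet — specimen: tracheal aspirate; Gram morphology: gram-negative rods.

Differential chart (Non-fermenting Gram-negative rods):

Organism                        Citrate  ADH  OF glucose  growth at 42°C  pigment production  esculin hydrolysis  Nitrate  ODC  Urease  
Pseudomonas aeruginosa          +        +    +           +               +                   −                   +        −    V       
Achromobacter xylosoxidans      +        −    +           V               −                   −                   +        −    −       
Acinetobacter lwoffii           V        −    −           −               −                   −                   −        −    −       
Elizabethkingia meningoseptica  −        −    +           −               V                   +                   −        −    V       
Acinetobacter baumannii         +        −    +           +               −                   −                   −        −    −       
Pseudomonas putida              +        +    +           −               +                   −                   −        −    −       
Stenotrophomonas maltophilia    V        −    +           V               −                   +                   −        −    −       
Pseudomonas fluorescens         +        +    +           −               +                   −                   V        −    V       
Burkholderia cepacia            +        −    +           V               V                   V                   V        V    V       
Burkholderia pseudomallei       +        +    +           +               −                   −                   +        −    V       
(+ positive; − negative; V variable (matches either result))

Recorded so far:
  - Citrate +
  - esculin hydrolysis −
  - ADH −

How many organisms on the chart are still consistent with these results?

4

ADH −: excludes Pseudomonas aeruginosa, Pseudomonas putida, Pseudomonas fluorescens, Burkholderia pseudomallei — 6 left.
Citrate +: excludes Elizabethkingia meningoseptica — 5 left.
esculin hydrolysis −: excludes Stenotrophomonas maltophilia — 4 left.
Still consistent: Achromobacter xylosoxidans, Acinetobacter baumannii, Acinetobacter lwoffii, Burkholderia cepacia.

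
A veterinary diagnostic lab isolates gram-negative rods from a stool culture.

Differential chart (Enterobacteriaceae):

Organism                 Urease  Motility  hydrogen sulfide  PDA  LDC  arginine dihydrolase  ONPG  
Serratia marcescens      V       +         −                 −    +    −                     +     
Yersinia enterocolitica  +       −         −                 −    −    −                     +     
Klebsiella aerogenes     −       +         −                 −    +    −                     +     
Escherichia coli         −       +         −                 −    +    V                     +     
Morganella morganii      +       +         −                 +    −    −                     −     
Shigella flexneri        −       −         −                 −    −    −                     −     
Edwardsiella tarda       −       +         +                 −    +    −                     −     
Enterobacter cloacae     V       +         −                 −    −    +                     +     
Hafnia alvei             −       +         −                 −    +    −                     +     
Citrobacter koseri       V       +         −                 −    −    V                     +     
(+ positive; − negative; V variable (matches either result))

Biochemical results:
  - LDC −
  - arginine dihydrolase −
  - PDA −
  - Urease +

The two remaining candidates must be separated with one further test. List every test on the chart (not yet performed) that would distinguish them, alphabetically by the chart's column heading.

LDC −: excludes 5 organisms — 5 left.
arginine dihydrolase −: excludes Enterobacter cloacae — 4 left.
Urease +: excludes Shigella flexneri — 3 left.
PDA −: excludes Morganella morganii — 2 left.
Two candidates remain: Citrobacter koseri and Yersinia enterocolitica.
  Motility: Citrobacter koseri +, Yersinia enterocolitica − — discriminates.
  hydrogen sulfide: − vs − — same for both, does not separate.
  ONPG: + vs + — same for both, does not separate.

Motility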